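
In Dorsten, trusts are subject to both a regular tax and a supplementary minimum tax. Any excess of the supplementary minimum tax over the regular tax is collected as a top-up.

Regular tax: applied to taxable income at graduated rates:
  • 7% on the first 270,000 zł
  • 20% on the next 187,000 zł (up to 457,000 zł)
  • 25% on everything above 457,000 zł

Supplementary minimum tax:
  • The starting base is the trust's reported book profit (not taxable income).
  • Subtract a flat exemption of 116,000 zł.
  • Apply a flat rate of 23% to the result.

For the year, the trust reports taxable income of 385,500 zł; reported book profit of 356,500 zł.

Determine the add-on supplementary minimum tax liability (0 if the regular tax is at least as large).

Supplementary minimum tax:
  Base (reported book profit): 356,500 zł
  Less exemption 116,000 zł → base 240,500 zł
  240,500 zł × 23% = 55,315 zł

Regular tax:
  270,000 zł × 7% = 18,900 zł
  115,500 zł × 20% = 23,100 zł
  → 42,000 zł

Excess of supplementary minimum tax over regular tax: 55,315 zł − 42,000 zł = 13,315 zł.

13,315 zł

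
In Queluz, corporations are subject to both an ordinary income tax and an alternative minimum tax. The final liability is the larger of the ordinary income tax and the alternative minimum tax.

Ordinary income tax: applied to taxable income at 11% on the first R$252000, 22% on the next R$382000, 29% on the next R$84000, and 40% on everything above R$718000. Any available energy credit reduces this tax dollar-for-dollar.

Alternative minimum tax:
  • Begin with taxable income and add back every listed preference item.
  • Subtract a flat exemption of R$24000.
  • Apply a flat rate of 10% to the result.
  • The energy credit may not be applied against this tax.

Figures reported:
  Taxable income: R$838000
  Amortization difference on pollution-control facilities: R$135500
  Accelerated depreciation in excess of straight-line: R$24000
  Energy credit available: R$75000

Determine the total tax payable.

Ordinary income tax:
  R$252000 × 11% = R$27720
  R$382000 × 22% = R$84040
  R$84000 × 29% = R$24360
  R$120000 × 40% = R$48000
  → R$184120
  Less energy credit R$75000 → R$109120

Alternative minimum tax:
  Adjusted income: R$838000 + R$135500 + R$24000 = R$997500
  Less exemption R$24000 → base R$973500
  R$973500 × 10% = R$97350

R$109120 > R$97350, so the ordinary income tax governs.

R$109120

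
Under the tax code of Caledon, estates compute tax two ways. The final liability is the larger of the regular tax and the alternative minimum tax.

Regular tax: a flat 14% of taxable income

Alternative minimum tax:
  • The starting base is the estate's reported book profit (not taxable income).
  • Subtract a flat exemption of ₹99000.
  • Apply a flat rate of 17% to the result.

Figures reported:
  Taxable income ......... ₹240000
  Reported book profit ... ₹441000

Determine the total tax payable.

₹58140

Alternative minimum tax:
  Base (reported book profit): ₹441000
  Less exemption ₹99000 → base ₹342000
  ₹342000 × 17% = ₹58140

Regular tax:
  ₹240000 × 14% = ₹33600

₹58140 > ₹33600, so the alternative minimum tax is the binding amount.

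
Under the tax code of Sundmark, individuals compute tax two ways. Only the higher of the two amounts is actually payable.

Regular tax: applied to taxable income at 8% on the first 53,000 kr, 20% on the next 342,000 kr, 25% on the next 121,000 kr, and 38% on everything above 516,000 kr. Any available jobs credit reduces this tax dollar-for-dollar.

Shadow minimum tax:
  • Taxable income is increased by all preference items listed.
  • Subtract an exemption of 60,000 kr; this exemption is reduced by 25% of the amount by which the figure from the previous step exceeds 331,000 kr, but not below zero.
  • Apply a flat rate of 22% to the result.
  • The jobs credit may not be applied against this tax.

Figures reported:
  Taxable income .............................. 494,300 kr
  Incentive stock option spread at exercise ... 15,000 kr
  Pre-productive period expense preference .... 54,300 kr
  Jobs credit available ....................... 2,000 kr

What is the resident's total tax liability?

123,585 kr

Regular tax:
  53,000 kr × 8% = 4,240 kr
  342,000 kr × 20% = 68,400 kr
  99,300 kr × 25% = 24,825 kr
  → 97,465 kr
  Less jobs credit 2,000 kr → 95,465 kr

Shadow minimum tax:
  Adjusted income: 494,300 kr + 15,000 kr + 54,300 kr = 563,600 kr
  Exemption: 60,000 kr − 25% × (563,600 kr − 331,000 kr) = 60,000 kr − 58,150 kr = 1,850 kr
  Base: 563,600 kr − 1,850 kr = 561,750 kr
  561,750 kr × 22% = 123,585 kr

123,585 kr > 95,465 kr, so the shadow minimum tax is the binding amount.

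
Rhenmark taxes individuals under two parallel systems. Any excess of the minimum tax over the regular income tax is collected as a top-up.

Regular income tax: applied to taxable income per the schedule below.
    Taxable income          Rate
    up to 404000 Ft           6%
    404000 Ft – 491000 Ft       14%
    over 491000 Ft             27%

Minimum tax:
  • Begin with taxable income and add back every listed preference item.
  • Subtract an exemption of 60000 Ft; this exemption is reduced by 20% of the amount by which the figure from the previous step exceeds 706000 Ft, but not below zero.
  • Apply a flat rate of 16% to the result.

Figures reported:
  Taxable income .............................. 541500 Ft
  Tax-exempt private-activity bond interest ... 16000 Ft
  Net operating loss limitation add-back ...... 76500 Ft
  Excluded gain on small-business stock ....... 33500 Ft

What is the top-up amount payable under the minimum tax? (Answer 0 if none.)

Regular income tax:
  404000 Ft × 6% = 24240 Ft
  87000 Ft × 14% = 12180 Ft
  50500 Ft × 27% = 13635 Ft
  → 50055 Ft

Minimum tax:
  Adjusted income: 541500 Ft + 16000 Ft + 76500 Ft + 33500 Ft = 667500 Ft
  Exemption: 667500 Ft ≤ 706000 Ft, so full 60000 Ft applies
  Base: 667500 Ft − 60000 Ft = 607500 Ft
  607500 Ft × 16% = 97200 Ft

Excess of minimum tax over regular income tax: 97200 Ft − 50055 Ft = 47145 Ft.

47145 Ft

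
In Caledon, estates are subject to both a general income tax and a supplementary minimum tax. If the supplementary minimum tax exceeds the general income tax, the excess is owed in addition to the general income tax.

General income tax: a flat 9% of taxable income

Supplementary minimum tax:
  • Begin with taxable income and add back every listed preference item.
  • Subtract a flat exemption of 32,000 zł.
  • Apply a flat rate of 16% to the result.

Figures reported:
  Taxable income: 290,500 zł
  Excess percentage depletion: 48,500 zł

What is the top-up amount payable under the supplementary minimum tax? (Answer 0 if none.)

General income tax:
  290,500 zł × 9% = 26,145 zł

Supplementary minimum tax:
  Adjusted income: 290,500 zł + 48,500 zł = 339,000 zł
  Less exemption 32,000 zł → base 307,000 zł
  307,000 zł × 16% = 49,120 zł

Excess of supplementary minimum tax over general income tax: 49,120 zł − 26,145 zł = 22,975 zł.

22,975 zł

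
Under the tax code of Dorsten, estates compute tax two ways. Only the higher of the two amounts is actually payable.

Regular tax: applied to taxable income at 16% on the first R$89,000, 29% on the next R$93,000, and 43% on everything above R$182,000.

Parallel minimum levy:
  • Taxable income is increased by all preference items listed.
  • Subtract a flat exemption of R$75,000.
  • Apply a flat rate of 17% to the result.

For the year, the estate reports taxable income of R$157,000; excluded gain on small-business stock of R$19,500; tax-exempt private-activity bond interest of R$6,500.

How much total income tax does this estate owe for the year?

Regular tax:
  R$89,000 × 16% = R$14,240
  R$68,000 × 29% = R$19,720
  → R$33,960

Parallel minimum levy:
  Adjusted income: R$157,000 + R$19,500 + R$6,500 = R$183,000
  Less exemption R$75,000 → base R$108,000
  R$108,000 × 17% = R$18,360

R$33,960 > R$18,360, so the regular tax governs.

R$33,960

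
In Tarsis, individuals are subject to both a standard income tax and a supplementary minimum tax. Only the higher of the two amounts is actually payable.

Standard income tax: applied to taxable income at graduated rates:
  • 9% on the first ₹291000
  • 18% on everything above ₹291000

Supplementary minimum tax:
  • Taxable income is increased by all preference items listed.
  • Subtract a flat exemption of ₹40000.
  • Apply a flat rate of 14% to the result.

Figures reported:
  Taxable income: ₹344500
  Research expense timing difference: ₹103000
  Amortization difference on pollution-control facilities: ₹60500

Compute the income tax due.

₹65520

Standard income tax:
  ₹291000 × 9% = ₹26190
  ₹53500 × 18% = ₹9630
  → ₹35820

Supplementary minimum tax:
  Adjusted income: ₹344500 + ₹103000 + ₹60500 = ₹508000
  Less exemption ₹40000 → base ₹468000
  ₹468000 × 14% = ₹65520

₹65520 > ₹35820, so the supplementary minimum tax is the binding amount.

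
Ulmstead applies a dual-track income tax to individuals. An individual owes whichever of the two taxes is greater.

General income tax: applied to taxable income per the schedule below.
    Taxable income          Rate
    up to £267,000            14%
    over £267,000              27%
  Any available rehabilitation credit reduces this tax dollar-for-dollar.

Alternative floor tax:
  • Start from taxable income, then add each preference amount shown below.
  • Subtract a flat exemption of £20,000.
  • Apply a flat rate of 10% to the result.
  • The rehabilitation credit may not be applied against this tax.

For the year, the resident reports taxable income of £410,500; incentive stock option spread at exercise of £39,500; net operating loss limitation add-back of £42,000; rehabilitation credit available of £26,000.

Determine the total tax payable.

General income tax:
  £267,000 × 14% = £37,380
  £143,500 × 27% = £38,745
  → £76,125
  Less rehabilitation credit £26,000 → £50,125

Alternative floor tax:
  Adjusted income: £410,500 + £39,500 + £42,000 = £492,000
  Less exemption £20,000 → base £472,000
  £472,000 × 10% = £47,200

£50,125 > £47,200, so the general income tax governs.

£50,125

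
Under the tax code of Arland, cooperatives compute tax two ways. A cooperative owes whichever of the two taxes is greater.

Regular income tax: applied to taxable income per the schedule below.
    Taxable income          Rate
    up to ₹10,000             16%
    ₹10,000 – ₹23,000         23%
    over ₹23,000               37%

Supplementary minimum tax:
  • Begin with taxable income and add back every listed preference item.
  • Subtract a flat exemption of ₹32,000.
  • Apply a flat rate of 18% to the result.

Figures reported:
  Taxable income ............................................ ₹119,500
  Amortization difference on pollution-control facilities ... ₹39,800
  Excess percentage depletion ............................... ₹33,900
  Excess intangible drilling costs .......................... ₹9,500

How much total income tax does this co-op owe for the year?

Supplementary minimum tax:
  Adjusted income: ₹119,500 + ₹39,800 + ₹33,900 + ₹9,500 = ₹202,700
  Less exemption ₹32,000 → base ₹170,700
  ₹170,700 × 18% = ₹30,726

Regular income tax:
  ₹10,000 × 16% = ₹1,600
  ₹13,000 × 23% = ₹2,990
  ₹96,500 × 37% = ₹35,705
  → ₹40,295

₹40,295 > ₹30,726, so the regular income tax governs.

₹40,295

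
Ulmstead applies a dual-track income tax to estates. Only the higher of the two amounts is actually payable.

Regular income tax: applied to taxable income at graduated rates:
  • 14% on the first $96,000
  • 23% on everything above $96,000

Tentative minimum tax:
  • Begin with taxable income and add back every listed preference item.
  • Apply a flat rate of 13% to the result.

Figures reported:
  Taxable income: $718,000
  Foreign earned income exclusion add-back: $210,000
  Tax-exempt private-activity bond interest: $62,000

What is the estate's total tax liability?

Tentative minimum tax:
  Adjusted income: $718,000 + $210,000 + $62,000 = $990,000
  $990,000 × 13% = $128,700

Regular income tax:
  $96,000 × 14% = $13,440
  $622,000 × 23% = $143,060
  → $156,500

$156,500 > $128,700, so the regular income tax governs.

$156,500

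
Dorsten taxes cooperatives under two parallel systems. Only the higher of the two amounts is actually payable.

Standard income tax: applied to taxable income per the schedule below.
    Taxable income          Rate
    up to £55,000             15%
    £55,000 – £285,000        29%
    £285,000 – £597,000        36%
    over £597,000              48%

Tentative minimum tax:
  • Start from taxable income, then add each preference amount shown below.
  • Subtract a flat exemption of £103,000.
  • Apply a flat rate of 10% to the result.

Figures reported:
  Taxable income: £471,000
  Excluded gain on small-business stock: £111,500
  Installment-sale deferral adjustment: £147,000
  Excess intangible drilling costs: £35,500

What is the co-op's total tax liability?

£141,910

Standard income tax:
  £55,000 × 15% = £8,250
  £230,000 × 29% = £66,700
  £186,000 × 36% = £66,960
  → £141,910

Tentative minimum tax:
  Adjusted income: £471,000 + £111,500 + £147,000 + £35,500 = £765,000
  Less exemption £103,000 → base £662,000
  £662,000 × 10% = £66,200

£141,910 > £66,200, so the standard income tax governs.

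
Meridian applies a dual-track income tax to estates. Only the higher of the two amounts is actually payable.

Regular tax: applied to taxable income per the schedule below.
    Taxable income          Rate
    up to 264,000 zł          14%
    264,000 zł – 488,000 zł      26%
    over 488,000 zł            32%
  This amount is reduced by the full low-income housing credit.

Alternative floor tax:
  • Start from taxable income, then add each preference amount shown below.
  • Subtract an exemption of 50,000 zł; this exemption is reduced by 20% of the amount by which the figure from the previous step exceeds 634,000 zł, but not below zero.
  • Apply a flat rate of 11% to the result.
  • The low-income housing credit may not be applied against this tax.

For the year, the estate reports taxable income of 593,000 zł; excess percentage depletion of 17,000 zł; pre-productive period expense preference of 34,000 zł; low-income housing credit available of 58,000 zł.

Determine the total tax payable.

70,800 zł

Alternative floor tax:
  Adjusted income: 593,000 zł + 17,000 zł + 34,000 zł = 644,000 zł
  Exemption: 50,000 zł − 20% × (644,000 zł − 634,000 zł) = 50,000 zł − 2,000 zł = 48,000 zł
  Base: 644,000 zł − 48,000 zł = 596,000 zł
  596,000 zł × 11% = 65,560 zł

Regular tax:
  264,000 zł × 14% = 36,960 zł
  224,000 zł × 26% = 58,240 zł
  105,000 zł × 32% = 33,600 zł
  → 128,800 zł
  Less low-income housing credit 58,000 zł → 70,800 zł

70,800 zł > 65,560 zł, so the regular tax governs.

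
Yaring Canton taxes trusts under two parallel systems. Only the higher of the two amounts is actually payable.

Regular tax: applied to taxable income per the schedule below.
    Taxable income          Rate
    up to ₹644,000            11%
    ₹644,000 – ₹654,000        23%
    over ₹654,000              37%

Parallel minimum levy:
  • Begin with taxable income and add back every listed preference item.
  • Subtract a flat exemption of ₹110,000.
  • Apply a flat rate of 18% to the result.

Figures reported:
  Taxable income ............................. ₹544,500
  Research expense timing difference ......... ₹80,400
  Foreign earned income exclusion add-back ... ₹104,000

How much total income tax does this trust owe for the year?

₹111,402

Regular tax:
  ₹544,500 × 11% = ₹59,895

Parallel minimum levy:
  Adjusted income: ₹544,500 + ₹80,400 + ₹104,000 = ₹728,900
  Less exemption ₹110,000 → base ₹618,900
  ₹618,900 × 18% = ₹111,402

₹111,402 > ₹59,895, so the parallel minimum levy is the binding amount.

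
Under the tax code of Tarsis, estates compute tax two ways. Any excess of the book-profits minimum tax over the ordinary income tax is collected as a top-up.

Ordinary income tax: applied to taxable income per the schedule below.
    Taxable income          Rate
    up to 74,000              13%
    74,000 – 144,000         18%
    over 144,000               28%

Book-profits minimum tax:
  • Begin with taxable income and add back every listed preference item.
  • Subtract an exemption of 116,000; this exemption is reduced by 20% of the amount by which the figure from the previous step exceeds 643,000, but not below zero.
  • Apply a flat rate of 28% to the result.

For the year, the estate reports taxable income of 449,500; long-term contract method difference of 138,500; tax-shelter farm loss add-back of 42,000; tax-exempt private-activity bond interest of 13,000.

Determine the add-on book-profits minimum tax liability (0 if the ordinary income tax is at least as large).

39,800

Ordinary income tax:
  74,000 × 13% = 9,620
  70,000 × 18% = 12,600
  305,500 × 28% = 85,540
  → 107,760

Book-profits minimum tax:
  Adjusted income: 449,500 + 138,500 + 42,000 + 13,000 = 643,000
  Exemption: 643,000 ≤ 643,000, so full 116,000 applies
  Base: 643,000 − 116,000 = 527,000
  527,000 × 28% = 147,560

Excess of book-profits minimum tax over ordinary income tax: 147,560 − 107,760 = 39,800.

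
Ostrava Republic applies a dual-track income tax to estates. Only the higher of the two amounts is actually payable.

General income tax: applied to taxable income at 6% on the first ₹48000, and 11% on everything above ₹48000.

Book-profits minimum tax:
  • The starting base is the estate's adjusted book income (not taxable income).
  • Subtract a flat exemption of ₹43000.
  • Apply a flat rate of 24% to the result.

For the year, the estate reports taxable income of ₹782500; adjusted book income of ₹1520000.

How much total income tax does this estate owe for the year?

₹354480

General income tax:
  ₹48000 × 6% = ₹2880
  ₹734500 × 11% = ₹80795
  → ₹83675

Book-profits minimum tax:
  Base (adjusted book income): ₹1520000
  Less exemption ₹43000 → base ₹1477000
  ₹1477000 × 24% = ₹354480

₹354480 > ₹83675, so the book-profits minimum tax is the binding amount.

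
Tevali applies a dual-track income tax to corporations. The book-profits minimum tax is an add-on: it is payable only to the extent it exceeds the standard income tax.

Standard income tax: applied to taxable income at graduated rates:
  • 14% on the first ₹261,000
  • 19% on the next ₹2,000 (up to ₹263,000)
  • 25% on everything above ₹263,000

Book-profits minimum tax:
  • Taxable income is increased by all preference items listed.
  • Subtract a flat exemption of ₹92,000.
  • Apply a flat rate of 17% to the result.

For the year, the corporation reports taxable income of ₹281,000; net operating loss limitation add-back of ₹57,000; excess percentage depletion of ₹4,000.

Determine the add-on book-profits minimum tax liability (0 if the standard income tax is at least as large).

₹1,080

Standard income tax:
  ₹261,000 × 14% = ₹36,540
  ₹2,000 × 19% = ₹380
  ₹18,000 × 25% = ₹4,500
  → ₹41,420

Book-profits minimum tax:
  Adjusted income: ₹281,000 + ₹57,000 + ₹4,000 = ₹342,000
  Less exemption ₹92,000 → base ₹250,000
  ₹250,000 × 17% = ₹42,500

Excess of book-profits minimum tax over standard income tax: ₹42,500 − ₹41,420 = ₹1,080.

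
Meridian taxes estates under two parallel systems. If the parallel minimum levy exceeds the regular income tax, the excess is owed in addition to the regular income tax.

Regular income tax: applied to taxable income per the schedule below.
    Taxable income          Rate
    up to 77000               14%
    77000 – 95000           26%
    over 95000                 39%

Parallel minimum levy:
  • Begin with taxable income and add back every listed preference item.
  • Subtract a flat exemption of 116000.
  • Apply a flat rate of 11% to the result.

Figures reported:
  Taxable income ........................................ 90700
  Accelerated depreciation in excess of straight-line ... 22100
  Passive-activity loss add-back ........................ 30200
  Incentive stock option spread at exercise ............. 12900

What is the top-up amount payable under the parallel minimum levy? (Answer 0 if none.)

Parallel minimum levy:
  Adjusted income: 90700 + 22100 + 30200 + 12900 = 155900
  Less exemption 116000 → base 39900
  39900 × 11% = 4389

Regular income tax:
  77000 × 14% = 10780
  13700 × 26% = 3562
  → 14342

4389 ≤ 14342, so no add-on is due.

0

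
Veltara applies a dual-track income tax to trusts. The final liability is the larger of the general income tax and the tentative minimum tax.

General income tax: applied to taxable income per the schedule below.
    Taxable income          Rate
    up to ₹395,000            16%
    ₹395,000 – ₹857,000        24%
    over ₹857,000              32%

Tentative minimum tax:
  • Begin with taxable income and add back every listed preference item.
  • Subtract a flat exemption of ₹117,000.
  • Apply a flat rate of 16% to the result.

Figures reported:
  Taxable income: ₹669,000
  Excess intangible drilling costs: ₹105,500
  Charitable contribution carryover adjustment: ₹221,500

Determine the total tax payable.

₹140,640

General income tax:
  ₹395,000 × 16% = ₹63,200
  ₹274,000 × 24% = ₹65,760
  → ₹128,960

Tentative minimum tax:
  Adjusted income: ₹669,000 + ₹105,500 + ₹221,500 = ₹996,000
  Less exemption ₹117,000 → base ₹879,000
  ₹879,000 × 16% = ₹140,640

₹140,640 > ₹128,960, so the tentative minimum tax is the binding amount.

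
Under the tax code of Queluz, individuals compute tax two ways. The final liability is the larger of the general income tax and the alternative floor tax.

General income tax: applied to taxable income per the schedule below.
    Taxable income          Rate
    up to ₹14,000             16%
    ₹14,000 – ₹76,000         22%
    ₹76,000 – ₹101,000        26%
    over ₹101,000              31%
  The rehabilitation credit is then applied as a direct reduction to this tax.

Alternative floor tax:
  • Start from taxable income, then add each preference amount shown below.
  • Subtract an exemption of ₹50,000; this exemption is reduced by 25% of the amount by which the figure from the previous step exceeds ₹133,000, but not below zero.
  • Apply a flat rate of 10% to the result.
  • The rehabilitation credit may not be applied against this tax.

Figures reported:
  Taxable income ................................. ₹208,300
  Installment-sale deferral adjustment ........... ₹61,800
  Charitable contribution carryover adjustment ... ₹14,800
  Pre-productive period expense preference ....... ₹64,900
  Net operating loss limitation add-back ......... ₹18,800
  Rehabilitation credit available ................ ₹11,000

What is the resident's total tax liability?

₹44,643

General income tax:
  ₹14,000 × 16% = ₹2,240
  ₹62,000 × 22% = ₹13,640
  ₹25,000 × 26% = ₹6,500
  ₹107,300 × 31% = ₹33,263
  → ₹55,643
  Less rehabilitation credit ₹11,000 → ₹44,643

Alternative floor tax:
  Adjusted income: ₹208,300 + ₹61,800 + ₹14,800 + ₹64,900 + ₹18,800 = ₹368,600
  Exemption: 25% × (₹368,600 − ₹133,000) = ₹58,900 ≥ ₹50,000, so the exemption is fully phased out
  Base: ₹368,600 − ₹0 = ₹368,600
  ₹368,600 × 10% = ₹36,860

₹44,643 > ₹36,860, so the general income tax governs.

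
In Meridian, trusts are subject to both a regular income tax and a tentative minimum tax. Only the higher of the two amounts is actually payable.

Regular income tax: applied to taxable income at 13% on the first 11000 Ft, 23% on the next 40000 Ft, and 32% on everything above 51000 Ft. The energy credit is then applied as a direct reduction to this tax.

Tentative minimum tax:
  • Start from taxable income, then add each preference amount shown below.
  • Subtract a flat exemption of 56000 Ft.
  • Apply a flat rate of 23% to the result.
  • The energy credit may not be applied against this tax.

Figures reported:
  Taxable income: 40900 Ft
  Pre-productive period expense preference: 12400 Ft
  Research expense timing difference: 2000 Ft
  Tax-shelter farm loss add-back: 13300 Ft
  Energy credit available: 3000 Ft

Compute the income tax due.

Regular income tax:
  11000 Ft × 13% = 1430 Ft
  29900 Ft × 23% = 6877 Ft
  → 8307 Ft
  Less energy credit 3000 Ft → 5307 Ft

Tentative minimum tax:
  Adjusted income: 40900 Ft + 12400 Ft + 2000 Ft + 13300 Ft = 68600 Ft
  Less exemption 56000 Ft → base 12600 Ft
  12600 Ft × 23% = 2898 Ft

5307 Ft > 2898 Ft, so the regular income tax governs.

5307 Ft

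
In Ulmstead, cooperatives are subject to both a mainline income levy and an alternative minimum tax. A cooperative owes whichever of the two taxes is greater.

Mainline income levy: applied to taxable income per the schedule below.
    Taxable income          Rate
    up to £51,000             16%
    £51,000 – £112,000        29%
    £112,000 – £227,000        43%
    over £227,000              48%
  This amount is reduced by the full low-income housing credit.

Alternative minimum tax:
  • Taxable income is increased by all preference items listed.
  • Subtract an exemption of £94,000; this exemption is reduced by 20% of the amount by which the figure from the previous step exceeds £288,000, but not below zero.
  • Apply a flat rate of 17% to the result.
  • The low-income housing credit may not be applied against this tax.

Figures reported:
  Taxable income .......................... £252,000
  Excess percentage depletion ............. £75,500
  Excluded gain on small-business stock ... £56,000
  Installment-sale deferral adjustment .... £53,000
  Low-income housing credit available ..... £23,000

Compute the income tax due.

£64,300

Alternative minimum tax:
  Adjusted income: £252,000 + £75,500 + £56,000 + £53,000 = £436,500
  Exemption: £94,000 − 20% × (£436,500 − £288,000) = £94,000 − £29,700 = £64,300
  Base: £436,500 − £64,300 = £372,200
  £372,200 × 17% = £63,274

Mainline income levy:
  £51,000 × 16% = £8,160
  £61,000 × 29% = £17,690
  £115,000 × 43% = £49,450
  £25,000 × 48% = £12,000
  → £87,300
  Less low-income housing credit £23,000 → £64,300

£64,300 > £63,274, so the mainline income levy governs.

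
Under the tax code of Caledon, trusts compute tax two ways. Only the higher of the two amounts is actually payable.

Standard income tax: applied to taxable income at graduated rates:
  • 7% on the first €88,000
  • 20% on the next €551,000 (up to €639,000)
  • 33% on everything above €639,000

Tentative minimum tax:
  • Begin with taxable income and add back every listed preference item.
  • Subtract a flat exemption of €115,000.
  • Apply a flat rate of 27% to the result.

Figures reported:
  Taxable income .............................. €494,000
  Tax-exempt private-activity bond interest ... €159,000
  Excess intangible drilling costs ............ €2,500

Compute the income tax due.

€145,935

Standard income tax:
  €88,000 × 7% = €6,160
  €406,000 × 20% = €81,200
  → €87,360

Tentative minimum tax:
  Adjusted income: €494,000 + €159,000 + €2,500 = €655,500
  Less exemption €115,000 → base €540,500
  €540,500 × 27% = €145,935

€145,935 > €87,360, so the tentative minimum tax is the binding amount.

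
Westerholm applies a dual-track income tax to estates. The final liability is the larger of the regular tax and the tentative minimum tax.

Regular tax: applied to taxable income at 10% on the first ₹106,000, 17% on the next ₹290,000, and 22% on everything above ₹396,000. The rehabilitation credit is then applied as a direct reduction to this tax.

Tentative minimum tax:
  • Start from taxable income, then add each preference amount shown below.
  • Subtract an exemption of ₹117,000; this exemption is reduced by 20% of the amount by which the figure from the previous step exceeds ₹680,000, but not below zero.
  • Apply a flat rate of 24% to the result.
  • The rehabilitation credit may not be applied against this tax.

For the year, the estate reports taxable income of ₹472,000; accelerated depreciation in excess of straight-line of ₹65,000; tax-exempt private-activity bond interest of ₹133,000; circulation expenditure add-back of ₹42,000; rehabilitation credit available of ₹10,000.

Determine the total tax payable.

₹144,336

Tentative minimum tax:
  Adjusted income: ₹472,000 + ₹65,000 + ₹133,000 + ₹42,000 = ₹712,000
  Exemption: ₹117,000 − 20% × (₹712,000 − ₹680,000) = ₹117,000 − ₹6,400 = ₹110,600
  Base: ₹712,000 − ₹110,600 = ₹601,400
  ₹601,400 × 24% = ₹144,336

Regular tax:
  ₹106,000 × 10% = ₹10,600
  ₹290,000 × 17% = ₹49,300
  ₹76,000 × 22% = ₹16,720
  → ₹76,620
  Less rehabilitation credit ₹10,000 → ₹66,620

₹144,336 > ₹66,620, so the tentative minimum tax is the binding amount.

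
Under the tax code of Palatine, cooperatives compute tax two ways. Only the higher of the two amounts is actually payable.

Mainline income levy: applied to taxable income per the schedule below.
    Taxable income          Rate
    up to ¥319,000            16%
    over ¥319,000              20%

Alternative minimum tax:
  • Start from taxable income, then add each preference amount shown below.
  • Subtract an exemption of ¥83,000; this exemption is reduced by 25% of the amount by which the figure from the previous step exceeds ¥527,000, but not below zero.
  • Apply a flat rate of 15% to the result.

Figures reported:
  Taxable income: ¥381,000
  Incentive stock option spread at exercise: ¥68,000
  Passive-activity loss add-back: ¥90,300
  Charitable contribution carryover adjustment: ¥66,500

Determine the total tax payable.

Mainline income levy:
  ¥319,000 × 16% = ¥51,040
  ¥62,000 × 20% = ¥12,400
  → ¥63,440

Alternative minimum tax:
  Adjusted income: ¥381,000 + ¥68,000 + ¥90,300 + ¥66,500 = ¥605,800
  Exemption: ¥83,000 − 25% × (¥605,800 − ¥527,000) = ¥83,000 − ¥19,700 = ¥63,300
  Base: ¥605,800 − ¥63,300 = ¥542,500
  ¥542,500 × 15% = ¥81,375

¥81,375 > ¥63,440, so the alternative minimum tax is the binding amount.

¥81,375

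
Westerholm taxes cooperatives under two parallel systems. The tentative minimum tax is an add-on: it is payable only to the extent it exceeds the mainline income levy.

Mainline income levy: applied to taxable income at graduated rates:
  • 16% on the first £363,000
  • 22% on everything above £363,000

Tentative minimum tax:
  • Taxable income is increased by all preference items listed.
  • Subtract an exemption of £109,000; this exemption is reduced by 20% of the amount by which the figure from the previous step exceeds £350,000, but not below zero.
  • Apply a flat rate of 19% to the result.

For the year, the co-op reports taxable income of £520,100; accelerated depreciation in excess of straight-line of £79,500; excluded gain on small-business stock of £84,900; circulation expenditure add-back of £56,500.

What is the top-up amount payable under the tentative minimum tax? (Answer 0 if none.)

£42,296

Tentative minimum tax:
  Adjusted income: £520,100 + £79,500 + £84,900 + £56,500 = £741,000
  Exemption: £109,000 − 20% × (£741,000 − £350,000) = £109,000 − £78,200 = £30,800
  Base: £741,000 − £30,800 = £710,200
  £710,200 × 19% = £134,938

Mainline income levy:
  £363,000 × 16% = £58,080
  £157,100 × 22% = £34,562
  → £92,642

Excess of tentative minimum tax over mainline income levy: £134,938 − £92,642 = £42,296.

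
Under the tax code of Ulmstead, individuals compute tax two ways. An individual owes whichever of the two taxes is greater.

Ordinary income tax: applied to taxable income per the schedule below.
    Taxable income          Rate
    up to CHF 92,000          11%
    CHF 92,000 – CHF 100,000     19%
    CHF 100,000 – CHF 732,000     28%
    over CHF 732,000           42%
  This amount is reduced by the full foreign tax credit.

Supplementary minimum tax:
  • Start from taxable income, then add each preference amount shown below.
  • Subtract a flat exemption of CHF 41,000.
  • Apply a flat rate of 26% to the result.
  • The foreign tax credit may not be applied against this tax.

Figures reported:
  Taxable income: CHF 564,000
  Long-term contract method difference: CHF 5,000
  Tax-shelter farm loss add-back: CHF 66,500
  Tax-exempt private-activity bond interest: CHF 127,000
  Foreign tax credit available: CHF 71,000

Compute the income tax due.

CHF 187,590

Supplementary minimum tax:
  Adjusted income: CHF 564,000 + CHF 5,000 + CHF 66,500 + CHF 127,000 = CHF 762,500
  Less exemption CHF 41,000 → base CHF 721,500
  CHF 721,500 × 26% = CHF 187,590

Ordinary income tax:
  CHF 92,000 × 11% = CHF 10,120
  CHF 8,000 × 19% = CHF 1,520
  CHF 464,000 × 28% = CHF 129,920
  → CHF 141,560
  Less foreign tax credit CHF 71,000 → CHF 70,560

CHF 187,590 > CHF 70,560, so the supplementary minimum tax is the binding amount.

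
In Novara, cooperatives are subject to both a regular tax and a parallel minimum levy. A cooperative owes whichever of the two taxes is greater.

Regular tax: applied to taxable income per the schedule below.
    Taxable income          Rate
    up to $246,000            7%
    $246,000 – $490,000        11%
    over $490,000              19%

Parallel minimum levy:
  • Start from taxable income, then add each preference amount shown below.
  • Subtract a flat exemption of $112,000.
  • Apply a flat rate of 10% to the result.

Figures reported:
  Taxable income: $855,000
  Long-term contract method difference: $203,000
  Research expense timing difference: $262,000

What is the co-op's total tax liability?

$120,800

Parallel minimum levy:
  Adjusted income: $855,000 + $203,000 + $262,000 = $1,320,000
  Less exemption $112,000 → base $1,208,000
  $1,208,000 × 10% = $120,800

Regular tax:
  $246,000 × 7% = $17,220
  $244,000 × 11% = $26,840
  $365,000 × 19% = $69,350
  → $113,410

$120,800 > $113,410, so the parallel minimum levy is the binding amount.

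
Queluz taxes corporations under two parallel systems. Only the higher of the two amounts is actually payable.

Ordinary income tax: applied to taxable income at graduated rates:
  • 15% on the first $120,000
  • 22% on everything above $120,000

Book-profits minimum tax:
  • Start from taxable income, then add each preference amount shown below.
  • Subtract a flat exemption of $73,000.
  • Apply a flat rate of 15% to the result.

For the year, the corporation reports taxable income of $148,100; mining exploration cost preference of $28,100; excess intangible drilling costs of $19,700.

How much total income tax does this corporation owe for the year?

Book-profits minimum tax:
  Adjusted income: $148,100 + $28,100 + $19,700 = $195,900
  Less exemption $73,000 → base $122,900
  $122,900 × 15% = $18,435

Ordinary income tax:
  $120,000 × 15% = $18,000
  $28,100 × 22% = $6,182
  → $24,182

$24,182 > $18,435, so the ordinary income tax governs.

$24,182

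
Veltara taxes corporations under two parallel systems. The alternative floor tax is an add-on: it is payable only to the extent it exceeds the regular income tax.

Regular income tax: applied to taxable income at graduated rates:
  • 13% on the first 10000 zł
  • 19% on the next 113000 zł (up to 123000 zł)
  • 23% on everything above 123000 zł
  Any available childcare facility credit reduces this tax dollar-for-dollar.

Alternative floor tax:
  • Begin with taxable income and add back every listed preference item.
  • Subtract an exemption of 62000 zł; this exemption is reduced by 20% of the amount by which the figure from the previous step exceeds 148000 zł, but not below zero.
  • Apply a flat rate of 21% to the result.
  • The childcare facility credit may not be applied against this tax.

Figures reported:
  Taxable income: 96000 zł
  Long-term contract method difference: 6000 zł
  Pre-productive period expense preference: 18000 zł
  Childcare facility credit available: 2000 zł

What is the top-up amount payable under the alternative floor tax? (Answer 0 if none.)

Alternative floor tax:
  Adjusted income: 96000 zł + 6000 zł + 18000 zł = 120000 zł
  Exemption: 120000 zł ≤ 148000 zł, so full 62000 zł applies
  Base: 120000 zł − 62000 zł = 58000 zł
  58000 zł × 21% = 12180 zł

Regular income tax:
  10000 zł × 13% = 1300 zł
  86000 zł × 19% = 16340 zł
  → 17640 zł
  Less childcare facility credit 2000 zł → 15640 zł

12180 zł ≤ 15640 zł, so no add-on is due.

0 zł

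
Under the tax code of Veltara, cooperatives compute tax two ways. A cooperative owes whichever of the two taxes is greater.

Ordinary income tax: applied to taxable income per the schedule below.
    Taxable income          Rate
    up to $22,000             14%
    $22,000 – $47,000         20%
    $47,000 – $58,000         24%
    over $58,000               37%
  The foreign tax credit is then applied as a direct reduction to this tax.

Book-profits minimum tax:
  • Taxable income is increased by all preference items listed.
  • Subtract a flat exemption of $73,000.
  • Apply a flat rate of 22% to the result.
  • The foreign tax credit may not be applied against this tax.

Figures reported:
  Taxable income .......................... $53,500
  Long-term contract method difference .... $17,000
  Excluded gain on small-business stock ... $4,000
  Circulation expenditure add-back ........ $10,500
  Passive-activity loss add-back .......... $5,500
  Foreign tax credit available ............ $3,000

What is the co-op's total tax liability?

Ordinary income tax:
  $22,000 × 14% = $3,080
  $25,000 × 20% = $5,000
  $6,500 × 24% = $1,560
  → $9,640
  Less foreign tax credit $3,000 → $6,640

Book-profits minimum tax:
  Adjusted income: $53,500 + $17,000 + $4,000 + $10,500 + $5,500 = $90,500
  Less exemption $73,000 → base $17,500
  $17,500 × 22% = $3,850

$6,640 > $3,850, so the ordinary income tax governs.

$6,640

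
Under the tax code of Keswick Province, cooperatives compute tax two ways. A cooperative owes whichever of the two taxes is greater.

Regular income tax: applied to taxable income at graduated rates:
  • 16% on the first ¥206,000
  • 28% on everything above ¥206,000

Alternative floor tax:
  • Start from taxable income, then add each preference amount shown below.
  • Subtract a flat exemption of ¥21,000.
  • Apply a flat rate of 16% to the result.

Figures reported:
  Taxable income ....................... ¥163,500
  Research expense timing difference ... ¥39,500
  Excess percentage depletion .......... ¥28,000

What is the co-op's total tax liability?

¥33,600

Regular income tax:
  ¥163,500 × 16% = ¥26,160

Alternative floor tax:
  Adjusted income: ¥163,500 + ¥39,500 + ¥28,000 = ¥231,000
  Less exemption ¥21,000 → base ¥210,000
  ¥210,000 × 16% = ¥33,600

¥33,600 > ¥26,160, so the alternative floor tax is the binding amount.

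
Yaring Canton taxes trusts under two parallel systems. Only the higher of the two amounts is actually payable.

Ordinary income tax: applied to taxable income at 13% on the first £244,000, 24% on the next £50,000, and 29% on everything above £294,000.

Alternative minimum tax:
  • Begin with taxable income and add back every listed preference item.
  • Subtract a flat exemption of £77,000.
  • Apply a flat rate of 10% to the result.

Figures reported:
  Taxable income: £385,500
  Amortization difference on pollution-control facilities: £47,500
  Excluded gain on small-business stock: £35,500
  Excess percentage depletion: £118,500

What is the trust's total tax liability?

Alternative minimum tax:
  Adjusted income: £385,500 + £47,500 + £35,500 + £118,500 = £587,000
  Less exemption £77,000 → base £510,000
  £510,000 × 10% = £51,000

Ordinary income tax:
  £244,000 × 13% = £31,720
  £50,000 × 24% = £12,000
  £91,500 × 29% = £26,535
  → £70,255

£70,255 > £51,000, so the ordinary income tax governs.

£70,255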